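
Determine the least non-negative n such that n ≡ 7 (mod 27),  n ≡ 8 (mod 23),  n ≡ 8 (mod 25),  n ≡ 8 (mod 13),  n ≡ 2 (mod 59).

8528983

The moduli are pairwise coprime; M = 27·23·25·13·59 = 11907675.
M/27 = 441025; 441025 ≡ 7 (mod 27); 7·4 ≡ 1, so inverse 4.
M/23 = 517725; 517725 ≡ 18 (mod 23); 18·9 ≡ 1, so inverse 9.
M/25 = 476307; 476307 ≡ 7 (mod 25); 7·18 ≡ 1, so inverse 18.
M/13 = 915975; 915975 ≡ 8 (mod 13); 8·5 ≡ 1, so inverse 5.
M/59 = 201825; 201825 ≡ 45 (mod 59); 45·21 ≡ 1, so inverse 21.
n ≡ 7·441025·4 + 8·517725·9 + 8·476307·18 + 8·915975·5 + 2·201825·21 = 163328758.
163328758 mod 11907675 = 8528983.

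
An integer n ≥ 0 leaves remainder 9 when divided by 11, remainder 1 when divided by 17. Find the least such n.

From n ≡ 9 (mod 11) write n = 9 + 11t. Substituting into n ≡ 1 (mod 17) gives 11t ≡ 9 (mod 17), and since 11⁻¹ ≡ 14 (mod 17), t ≡ 7. Hence n ≡ 9 + 11·7 = 86 (mod 187).

86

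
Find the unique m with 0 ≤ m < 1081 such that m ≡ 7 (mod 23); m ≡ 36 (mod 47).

835

From m ≡ 7 (mod 23) write m = 7 + 23t. Substituting into m ≡ 36 (mod 47) gives 23t ≡ 29 (mod 47), and since 23⁻¹ ≡ 45 (mod 47), t ≡ 36. Hence m ≡ 7 + 23·36 = 835 (mod 1081).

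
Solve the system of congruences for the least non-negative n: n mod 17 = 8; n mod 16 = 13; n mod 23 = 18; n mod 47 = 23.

78701

The moduli are pairwise coprime; M = 17·16·23·47 = 294032.
M/17 = 17296; 17296 ≡ 7 (mod 17); 7·5 ≡ 1, so inverse 5.
M/16 = 18377; 18377 ≡ 9 (mod 16); 9·9 ≡ 1, so inverse 9.
M/23 = 12784; 12784 ≡ 19 (mod 23); 19·17 ≡ 1, so inverse 17.
M/47 = 6256; 6256 ≡ 5 (mod 47); 5·19 ≡ 1, so inverse 19.
n ≡ 8·17296·5 + 13·18377·9 + 18·12784·17 + 23·6256·19 = 9487725.
9487725 mod 294032 = 78701.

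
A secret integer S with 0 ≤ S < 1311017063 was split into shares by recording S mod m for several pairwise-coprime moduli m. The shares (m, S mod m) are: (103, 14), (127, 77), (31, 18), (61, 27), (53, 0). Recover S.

1223993819

The moduli are pairwise coprime; N = 103·127·31·61·53 = 1311017063.
N/103 = 12728321; 12728321 ≡ 96 (mod 103); 96·44 ≡ 1, so inverse 44.
N/127 = 10322969; 10322969 ≡ 28 (mod 127); 28·59 ≡ 1, so inverse 59.
N/31 = 42290873; 42290873 ≡ 22 (mod 31); 22·24 ≡ 1, so inverse 24.
N/61 = 21492083; 21492083 ≡ 14 (mod 61); 14·48 ≡ 1, so inverse 48.
N/53 = 24736171; 24736171 ≡ 11 (mod 53); 11·29 ≡ 1, so inverse 29.
S ≡ 14·12728321·44 + 77·10322969·59 + 18·42290873·24 + 27·21492083·48 + 0·24736171·29 = 100861290607.
100861290607 mod 1311017063 = 1223993819.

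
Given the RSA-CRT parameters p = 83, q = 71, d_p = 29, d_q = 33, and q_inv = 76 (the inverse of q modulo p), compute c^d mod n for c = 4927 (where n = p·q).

m₁ = c^(d_p) mod p: c ≡ 30 (mod 83), and 30^29 mod 83 = 40.
m₂ = c^(d_q) mod q: c ≡ 28 (mod 71), and 28^33 mod 71 = 47.
h = q_inv·(m₁ − m₂) mod p = 76·(40 − 47) mod 83 = 49.
m = m₂ + h·q = 47 + 49·71 = 3526.

3526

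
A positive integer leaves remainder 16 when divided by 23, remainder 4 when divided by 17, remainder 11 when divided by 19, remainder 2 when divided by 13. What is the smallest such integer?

37897

The moduli are pairwise coprime; N = 23·17·19·13 = 96577.
N/23 = 4199; 4199 ≡ 13 (mod 23); 13·16 ≡ 1, so inverse 16.
N/17 = 5681; 5681 ≡ 3 (mod 17); 3·6 ≡ 1, so inverse 6.
N/19 = 5083; 5083 ≡ 10 (mod 19); 10·2 ≡ 1, so inverse 2.
N/13 = 7429; 7429 ≡ 6 (mod 13); 6·11 ≡ 1, so inverse 11.
x ≡ 16·4199·16 + 4·5681·6 + 11·5083·2 + 2·7429·11 = 1486552.
1486552 mod 96577 = 37897.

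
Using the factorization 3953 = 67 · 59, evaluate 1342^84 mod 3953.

241

Mod 67: 1342 ≡ 2; by Fermat, exponent reduces to 84 mod 66 = 18; 2^18 ≡ 40 (mod 67).
Mod 59: 1342 ≡ 44; by Fermat, exponent reduces to 84 mod 58 = 26; 44^26 ≡ 5 (mod 59).
Combine by CRT: x ≡ 40 (mod 67), x ≡ 5 (mod 59) ⇒ x ≡ 241 (mod 3953).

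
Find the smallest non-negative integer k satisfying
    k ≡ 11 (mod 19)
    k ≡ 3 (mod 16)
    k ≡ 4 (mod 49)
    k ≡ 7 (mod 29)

86195

The moduli are pairwise coprime; N = 19·16·49·29 = 431984.
N/19 = 22736; 22736 ≡ 12 (mod 19); 12·8 ≡ 1, so inverse 8.
N/16 = 26999; 26999 ≡ 7 (mod 16); 7·7 ≡ 1, so inverse 7.
N/49 = 8816; 8816 ≡ 45 (mod 49); 45·12 ≡ 1, so inverse 12.
N/29 = 14896; 14896 ≡ 19 (mod 29); 19·26 ≡ 1, so inverse 26.
k ≡ 11·22736·8 + 3·26999·7 + 4·8816·12 + 7·14896·26 = 5701987.
5701987 mod 431984 = 86195.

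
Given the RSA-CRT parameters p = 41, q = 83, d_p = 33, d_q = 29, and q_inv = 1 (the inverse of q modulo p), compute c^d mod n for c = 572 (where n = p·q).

m₁ = c^(d_p) mod p: c ≡ 39 (mod 41), and 39^33 mod 41 = 8.
m₂ = c^(d_q) mod q: c ≡ 74 (mod 83), and 74^29 mod 83 = 35.
h = q_inv·(m₁ − m₂) mod p = 1·(8 − 35) mod 41 = 14.
m = m₂ + h·q = 35 + 14·83 = 1197.

1197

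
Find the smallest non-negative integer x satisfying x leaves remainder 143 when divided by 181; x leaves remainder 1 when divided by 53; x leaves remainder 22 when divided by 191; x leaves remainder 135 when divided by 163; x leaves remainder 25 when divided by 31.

6829603639

The moduli are pairwise coprime; N = 181·53·191·163·31 = 9258424939.
N/181 = 51151519; 51151519 ≡ 14 (mod 181); 14·13 ≡ 1, so inverse 13.
N/53 = 174687263; 174687263 ≡ 5 (mod 53); 5·32 ≡ 1, so inverse 32.
N/191 = 48473429; 48473429 ≡ 112 (mod 191); 112·29 ≡ 1, so inverse 29.
N/163 = 56800153; 56800153 ≡ 32 (mod 163); 32·107 ≡ 1, so inverse 107.
N/31 = 298658869; 298658869 ≡ 2 (mod 31); 2·16 ≡ 1, so inverse 16.
x ≡ 143·51151519·13 + 1·174687263·32 + 22·48473429·29 + 135·56800153·107 + 25·298658869·16 = 1071548471624.
1071548471624 mod 9258424939 = 6829603639.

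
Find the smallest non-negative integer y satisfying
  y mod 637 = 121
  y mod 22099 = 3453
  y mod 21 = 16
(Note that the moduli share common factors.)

gcd(637, 22099) = 49 and 49 | (3453 − 121), so the pair is consistent; merging gives y ≡ 91849 (mod 287287), where 287287 = lcm(637, 22099).
gcd(287287, 21) = 7 and 7 | (16 − 91849), so the pair is consistent; merging gives y ≡ 91849 (mod 861861), where 861861 = lcm(287287, 21).
The solution is unique modulo lcm(637, 22099, 21) = 861861.

91849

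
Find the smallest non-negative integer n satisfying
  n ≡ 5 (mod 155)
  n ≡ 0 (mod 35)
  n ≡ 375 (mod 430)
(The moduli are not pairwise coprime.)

6825

gcd(155, 35) = 5 and 5 | (0 − 5), so the pair is consistent; merging gives n ≡ 315 (mod 1085), where 1085 = lcm(155, 35).
gcd(1085, 430) = 5 and 5 | (375 − 315), so the pair is consistent; merging gives n ≡ 6825 (mod 93310), where 93310 = lcm(1085, 430).
The solution is unique modulo lcm(155, 35, 430) = 93310.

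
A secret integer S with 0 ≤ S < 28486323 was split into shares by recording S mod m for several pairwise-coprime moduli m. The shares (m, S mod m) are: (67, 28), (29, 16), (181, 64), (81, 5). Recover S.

The moduli are pairwise coprime; N = 67·29·181·81 = 28486323.
N/67 = 425169; 425169 ≡ 54 (mod 67); 54·36 ≡ 1, so inverse 36.
N/29 = 982287; 982287 ≡ 28 (mod 29); 28·28 ≡ 1, so inverse 28.
N/181 = 157383; 157383 ≡ 94 (mod 181); 94·52 ≡ 1, so inverse 52.
N/81 = 351683; 351683 ≡ 62 (mod 81); 62·17 ≡ 1, so inverse 17.
S ≡ 28·425169·36 + 16·982287·28 + 64·157383·52 + 5·351683·17 = 1422298607.
1422298607 mod 28486323 = 26468780.

26468780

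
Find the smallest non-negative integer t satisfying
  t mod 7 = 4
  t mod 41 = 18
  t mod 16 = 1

305

Combine the congruences pairwise.
From t ≡ 4 (mod 7) write t = 4 + 7s. Substituting into t ≡ 18 (mod 41) gives 7s ≡ 14 (mod 41), and since 7⁻¹ ≡ 6 (mod 41), s ≡ 2. Hence t ≡ 4 + 7·2 = 18 (mod 287).
From t ≡ 18 (mod 287) write t = 18 + 287s. Substituting into t ≡ 1 (mod 16) gives 287s ≡ 15 (mod 16), and since 15⁻¹ ≡ 15 (mod 16), s ≡ 1. Hence t ≡ 18 + 287·1 = 305 (mod 4592).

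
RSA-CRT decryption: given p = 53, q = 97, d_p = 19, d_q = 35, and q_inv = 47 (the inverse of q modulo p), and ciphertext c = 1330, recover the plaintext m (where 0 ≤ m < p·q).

3268

m₁ = c^(d_p) mod p: c ≡ 5 (mod 53), and 5^19 mod 53 = 35.
m₂ = c^(d_q) mod q: c ≡ 69 (mod 97), and 69^35 mod 97 = 67.
h = q_inv·(m₁ − m₂) mod p = 47·(35 − 67) mod 53 = 33.
m = m₂ + h·q = 67 + 33·97 = 3268.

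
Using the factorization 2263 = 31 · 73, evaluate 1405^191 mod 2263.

2158

Mod 31: 1405 ≡ 10; by Fermat, exponent reduces to 191 mod 30 = 11; 10^11 ≡ 19 (mod 31).
Mod 73: 1405 ≡ 18; by Fermat, exponent reduces to 191 mod 72 = 47; 18^47 ≡ 41 (mod 73).
Combine by CRT: x ≡ 19 (mod 31), x ≡ 41 (mod 73) ⇒ x ≡ 2158 (mod 2263).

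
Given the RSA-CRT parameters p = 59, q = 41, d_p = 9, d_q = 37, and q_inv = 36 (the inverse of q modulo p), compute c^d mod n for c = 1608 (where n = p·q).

2141

m₁ = c^(d_p) mod p: c ≡ 15 (mod 59), and 15^9 mod 59 = 17.
m₂ = c^(d_q) mod q: c ≡ 9 (mod 41), and 9^37 mod 41 = 9.
h = q_inv·(m₁ − m₂) mod p = 36·(17 − 9) mod 59 = 52.
m = m₂ + h·q = 9 + 52·41 = 2141.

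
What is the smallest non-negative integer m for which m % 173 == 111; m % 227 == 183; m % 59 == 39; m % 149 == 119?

41535508

The moduli are pairwise coprime; N = 173·227·59·149 = 345231361.
N/173 = 1995557; 1995557 ≡ 2 (mod 173); 2·87 ≡ 1, so inverse 87.
N/227 = 1520843; 1520843 ≡ 170 (mod 227); 170·223 ≡ 1, so inverse 223.
N/59 = 5851379; 5851379 ≡ 54 (mod 59); 54·47 ≡ 1, so inverse 47.
N/149 = 2316989; 2316989 ≡ 39 (mod 149); 39·107 ≡ 1, so inverse 107.
m ≡ 111·1995557·87 + 183·1520843·223 + 39·5851379·47 + 119·2316989·107 = 121562974580.
121562974580 mod 345231361 = 41535508.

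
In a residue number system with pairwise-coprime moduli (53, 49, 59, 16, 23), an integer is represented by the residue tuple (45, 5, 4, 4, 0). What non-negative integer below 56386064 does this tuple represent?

From x ≡ 45 (mod 53) write x = 45 + 53t. Substituting into x ≡ 5 (mod 49) gives 53t ≡ 9 (mod 49), and since 4⁻¹ ≡ 37 (mod 49), t ≡ 39. Hence x ≡ 45 + 53·39 = 2112 (mod 2597).
From x ≡ 2112 (mod 2597) write x = 2112 + 2597t. Substituting into x ≡ 4 (mod 59) gives 2597t ≡ 16 (mod 59), and since 1⁻¹ ≡ 1 (mod 59), t ≡ 16. Hence x ≡ 2112 + 2597·16 = 43664 (mod 153223).
From x ≡ 43664 (mod 153223) write x = 43664 + 153223t. Substituting into x ≡ 4 (mod 16) gives 153223t ≡ 4 (mod 16), and since 7⁻¹ ≡ 7 (mod 16), t ≡ 12. Hence x ≡ 43664 + 153223·12 = 1882340 (mod 2451568).
From x ≡ 1882340 (mod 2451568) write x = 1882340 + 2451568t. Substituting into x ≡ 0 (mod 23) gives 2451568t ≡ 3 (mod 23), and since 21⁻¹ ≡ 11 (mod 23), t ≡ 10. Hence x ≡ 1882340 + 2451568·10 = 26398020 (mod 56386064).

26398020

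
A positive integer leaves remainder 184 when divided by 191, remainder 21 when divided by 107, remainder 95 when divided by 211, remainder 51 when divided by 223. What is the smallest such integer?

The moduli are pairwise coprime; M = 191·107·211·223 = 961622161.
M/191 = 5034671; 5034671 ≡ 102 (mod 191); 102·103 ≡ 1, so inverse 103.
M/107 = 8987123; 8987123 ≡ 86 (mod 107); 86·56 ≡ 1, so inverse 56.
M/211 = 4557451; 4557451 ≡ 62 (mod 211); 62·194 ≡ 1, so inverse 194.
M/223 = 4312207; 4312207 ≡ 56 (mod 223); 56·4 ≡ 1, so inverse 4.
N ≡ 184·5034671·103 + 21·8987123·56 + 95·4557451·194 + 51·4312207·4 = 190859453598.
190859453598 mod 961622161 = 458265720.

458265720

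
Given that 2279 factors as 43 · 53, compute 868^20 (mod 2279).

1478

Mod 43: 868 ≡ 8; 8^20 ≡ 16 (mod 43).
Mod 53: 868 ≡ 20; 20^20 ≡ 47 (mod 53).
Combine by CRT: x ≡ 16 (mod 43), x ≡ 47 (mod 53) ⇒ x ≡ 1478 (mod 2279).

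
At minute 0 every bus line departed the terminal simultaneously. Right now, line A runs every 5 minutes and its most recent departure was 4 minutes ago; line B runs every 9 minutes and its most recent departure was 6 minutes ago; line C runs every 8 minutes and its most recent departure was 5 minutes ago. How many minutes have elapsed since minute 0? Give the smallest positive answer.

The moduli are pairwise coprime; N = 5·9·8 = 360.
N/5 = 72; 72 ≡ 2 (mod 5); 2·3 ≡ 1, so inverse 3.
N/9 = 40; 40 ≡ 4 (mod 9); 4·7 ≡ 1, so inverse 7.
N/8 = 45; 45 ≡ 5 (mod 8); 5·5 ≡ 1, so inverse 5.
t ≡ 4·72·3 + 6·40·7 + 5·45·5 = 3669.
3669 mod 360 = 69.

69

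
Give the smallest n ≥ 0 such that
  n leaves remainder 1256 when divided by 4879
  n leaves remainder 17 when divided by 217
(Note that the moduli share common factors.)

64683

Combine the congruences pairwise.
gcd(4879, 217) = 7 and 7 | (17 − 1256), so the pair is consistent; merging gives n ≡ 64683 (mod 151249), where 151249 = lcm(4879, 217).
The solution is unique modulo lcm(4879, 217) = 151249.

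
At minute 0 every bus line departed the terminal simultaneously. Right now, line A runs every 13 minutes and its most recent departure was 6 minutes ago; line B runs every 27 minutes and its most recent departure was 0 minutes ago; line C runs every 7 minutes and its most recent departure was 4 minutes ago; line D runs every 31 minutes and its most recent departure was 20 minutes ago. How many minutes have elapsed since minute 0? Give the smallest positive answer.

62640

The moduli are pairwise coprime; N = 13·27·7·31 = 76167.
N/13 = 5859; 5859 ≡ 9 (mod 13); 9·3 ≡ 1, so inverse 3.
N/27 = 2821; 2821 ≡ 13 (mod 27); 13·25 ≡ 1, so inverse 25.
N/7 = 10881; 10881 ≡ 3 (mod 7); 3·5 ≡ 1, so inverse 5.
N/31 = 2457; 2457 ≡ 8 (mod 31); 8·4 ≡ 1, so inverse 4.
t ≡ 6·5859·3 + 0·2821·25 + 4·10881·5 + 20·2457·4 = 519642.
519642 mod 76167 = 62640.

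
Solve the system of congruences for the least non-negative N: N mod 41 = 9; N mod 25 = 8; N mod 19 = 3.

10833

Combine the congruences pairwise.
From N ≡ 9 (mod 41) write N = 9 + 41t. Substituting into N ≡ 8 (mod 25) gives 41t ≡ 24 (mod 25), and since 16⁻¹ ≡ 11 (mod 25), t ≡ 14. Hence N ≡ 9 + 41·14 = 583 (mod 1025).
From N ≡ 583 (mod 1025) write N = 583 + 1025t. Substituting into N ≡ 3 (mod 19) gives 1025t ≡ 9 (mod 19), and since 18⁻¹ ≡ 18 (mod 19), t ≡ 10. Hence N ≡ 583 + 1025·10 = 10833 (mod 19475).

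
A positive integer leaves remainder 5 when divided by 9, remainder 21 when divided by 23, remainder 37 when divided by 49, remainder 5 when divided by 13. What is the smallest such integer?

From N ≡ 5 (mod 9) write N = 5 + 9t. Substituting into N ≡ 21 (mod 23) gives 9t ≡ 16 (mod 23), and since 9⁻¹ ≡ 18 (mod 23), t ≡ 12. Hence N ≡ 5 + 9·12 = 113 (mod 207).
From N ≡ 113 (mod 207) write N = 113 + 207t. Substituting into N ≡ 37 (mod 49) gives 207t ≡ 22 (mod 49), and since 11⁻¹ ≡ 9 (mod 49), t ≡ 2. Hence N ≡ 113 + 207·2 = 527 (mod 10143).
From N ≡ 527 (mod 10143) write N = 527 + 10143t. Substituting into N ≡ 5 (mod 13) gives 10143t ≡ 11 (mod 13), and since 3⁻¹ ≡ 9 (mod 13), t ≡ 8. Hence N ≡ 527 + 10143·8 = 81671 (mod 131859).

81671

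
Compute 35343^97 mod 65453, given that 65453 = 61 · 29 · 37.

Mod 61: 35343 ≡ 24; by Fermat, exponent reduces to 97 mod 60 = 37; 24^37 ≡ 53 (mod 61).
Mod 29: 35343 ≡ 21; by Fermat, exponent reduces to 97 mod 28 = 13; 21^13 ≡ 11 (mod 29).
Mod 37: 35343 ≡ 8; by Fermat, exponent reduces to 97 mod 36 = 25; 8^25 ≡ 8 (mod 37).
Combine by CRT: x ≡ 53 (mod 61), x ≡ 11 (mod 29), x ≡ 8 (mod 37) ⇒ x ≡ 9813 (mod 65453).

9813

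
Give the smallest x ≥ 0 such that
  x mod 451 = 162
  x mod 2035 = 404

77734

gcd(451, 2035) = 11 and 11 | (404 − 162), so the pair is consistent; merging gives x ≡ 77734 (mod 83435), where 83435 = lcm(451, 2035).
The solution is unique modulo lcm(451, 2035) = 83435.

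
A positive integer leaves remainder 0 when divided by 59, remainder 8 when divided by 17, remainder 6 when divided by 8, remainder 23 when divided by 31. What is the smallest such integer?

The moduli are pairwise coprime; N = 59·17·8·31 = 248744.
N/59 = 4216; 4216 ≡ 27 (mod 59); 27·35 ≡ 1, so inverse 35.
N/17 = 14632; 14632 ≡ 12 (mod 17); 12·10 ≡ 1, so inverse 10.
N/8 = 31093; 31093 ≡ 5 (mod 8); 5·5 ≡ 1, so inverse 5.
N/31 = 8024; 8024 ≡ 26 (mod 31); 26·6 ≡ 1, so inverse 6.
k ≡ 0·4216·35 + 8·14632·10 + 6·31093·5 + 23·8024·6 = 3210662.
3210662 mod 248744 = 225734.

225734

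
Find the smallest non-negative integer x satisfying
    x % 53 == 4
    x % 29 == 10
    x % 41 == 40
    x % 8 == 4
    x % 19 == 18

The moduli are pairwise coprime; N = 53·29·41·8·19 = 9578584.
N/53 = 180728; 180728 ≡ 51 (mod 53); 51·26 ≡ 1, so inverse 26.
N/29 = 330296; 330296 ≡ 15 (mod 29); 15·2 ≡ 1, so inverse 2.
N/41 = 233624; 233624 ≡ 6 (mod 41); 6·7 ≡ 1, so inverse 7.
N/8 = 1197323; 1197323 ≡ 3 (mod 8); 3·3 ≡ 1, so inverse 3.
N/19 = 504136; 504136 ≡ 9 (mod 19); 9·17 ≡ 1, so inverse 17.
x ≡ 4·180728·26 + 10·330296·2 + 40·233624·7 + 4·1197323·3 + 18·504136·17 = 259449844.
259449844 mod 9578584 = 828076.

828076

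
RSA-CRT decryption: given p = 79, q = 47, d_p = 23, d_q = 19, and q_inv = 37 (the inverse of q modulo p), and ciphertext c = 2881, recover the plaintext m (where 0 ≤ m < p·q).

m₁ = c^(d_p) mod p: c ≡ 37 (mod 79), and 37^23 mod 79 = 75.
m₂ = c^(d_q) mod q: c ≡ 14 (mod 47), and 14^19 mod 47 = 36.
h = q_inv·(m₁ − m₂) mod p = 37·(75 − 36) mod 79 = 21.
m = m₂ + h·q = 36 + 21·47 = 1023.

1023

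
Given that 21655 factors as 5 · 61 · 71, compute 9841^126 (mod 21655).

19601

Mod 5: 9841 ≡ 1; by Fermat, exponent reduces to 126 mod 4 = 2; 1^2 ≡ 1 (mod 5).
Mod 61: 9841 ≡ 20; by Fermat, exponent reduces to 126 mod 60 = 6; 20^6 ≡ 20 (mod 61).
Mod 71: 9841 ≡ 43; by Fermat, exponent reduces to 126 mod 70 = 56; 43^56 ≡ 5 (mod 71).
Combine by CRT: x ≡ 1 (mod 5), x ≡ 20 (mod 61), x ≡ 5 (mod 71) ⇒ x ≡ 19601 (mod 21655).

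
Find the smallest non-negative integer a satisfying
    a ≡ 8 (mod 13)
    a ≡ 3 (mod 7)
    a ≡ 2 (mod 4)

The moduli are pairwise coprime; N = 13·7·4 = 364.
N/13 = 28; 28 ≡ 2 (mod 13); 2·7 ≡ 1, so inverse 7.
N/7 = 52; 52 ≡ 3 (mod 7); 3·5 ≡ 1, so inverse 5.
N/4 = 91; 91 ≡ 3 (mod 4); 3·3 ≡ 1, so inverse 3.
a ≡ 8·28·7 + 3·52·5 + 2·91·3 = 2894.
2894 mod 364 = 346.

346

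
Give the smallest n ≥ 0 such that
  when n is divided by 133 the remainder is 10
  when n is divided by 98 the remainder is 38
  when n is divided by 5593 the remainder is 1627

1472586

gcd(133, 98) = 7 and 7 | (38 − 10), so the pair is consistent; merging gives n ≡ 1606 (mod 1862), where 1862 = lcm(133, 98).
gcd(1862, 5593) = 7 and 7 | (1627 − 1606), so the pair is consistent; merging gives n ≡ 1472586 (mod 1487738), where 1487738 = lcm(1862, 5593).
The solution is unique modulo lcm(133, 98, 5593) = 1487738.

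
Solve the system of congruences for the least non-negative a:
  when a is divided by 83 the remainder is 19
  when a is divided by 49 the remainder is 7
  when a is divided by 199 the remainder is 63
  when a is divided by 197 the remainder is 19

112821919

The moduli are pairwise coprime; N = 83·49·199·197 = 159438601.
N/83 = 1920947; 1920947 ≡ 78 (mod 83); 78·33 ≡ 1, so inverse 33.
N/49 = 3253849; 3253849 ≡ 4 (mod 49); 4·37 ≡ 1, so inverse 37.
N/199 = 801199; 801199 ≡ 25 (mod 199); 25·8 ≡ 1, so inverse 8.
N/197 = 809333; 809333 ≡ 57 (mod 197); 57·159 ≡ 1, so inverse 159.
a ≡ 19·1920947·33 + 7·3253849·37 + 63·801199·8 + 19·809333·159 = 4895979949.
4895979949 mod 159438601 = 112821919.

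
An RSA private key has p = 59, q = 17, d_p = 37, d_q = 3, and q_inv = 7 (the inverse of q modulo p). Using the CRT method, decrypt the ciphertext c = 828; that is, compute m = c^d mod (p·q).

334

m₁ = c^(d_p) mod p: c ≡ 2 (mod 59), and 2^37 mod 59 = 39.
m₂ = c^(d_q) mod q: c ≡ 12 (mod 17), and 12^3 mod 17 = 11.
h = q_inv·(m₁ − m₂) mod p = 7·(39 − 11) mod 59 = 19.
m = m₂ + h·q = 11 + 19·17 = 334.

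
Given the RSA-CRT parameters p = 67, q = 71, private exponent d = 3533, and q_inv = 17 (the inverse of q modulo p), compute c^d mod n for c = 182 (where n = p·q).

d_p = d mod (p−1) = 3533 mod 66 = 35; d_q = d mod (q−1) = 33.
m₁ = c^(d_p) mod p: c ≡ 48 (mod 67), and 48^35 mod 67 = 41.
m₂ = c^(d_q) mod q: c ≡ 40 (mod 71), and 40^33 mod 71 = 43.
h = q_inv·(m₁ − m₂) mod p = 17·(41 − 43) mod 67 = 33.
m = m₂ + h·q = 43 + 33·71 = 2386.

2386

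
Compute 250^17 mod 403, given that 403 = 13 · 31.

Mod 13: 250 ≡ 3; by Fermat, exponent reduces to 17 mod 12 = 5; 3^5 ≡ 9 (mod 13).
Mod 31: 250 ≡ 2; 2^17 ≡ 4 (mod 31).
Combine by CRT: x ≡ 9 (mod 13), x ≡ 4 (mod 31) ⇒ x ≡ 35 (mod 403).

35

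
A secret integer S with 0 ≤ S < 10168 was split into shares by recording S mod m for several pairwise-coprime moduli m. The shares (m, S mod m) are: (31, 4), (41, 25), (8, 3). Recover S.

Combine the congruences pairwise.
From S ≡ 4 (mod 31) write S = 4 + 31t. Substituting into S ≡ 25 (mod 41) gives 31t ≡ 21 (mod 41), and since 31⁻¹ ≡ 4 (mod 41), t ≡ 2. Hence S ≡ 4 + 31·2 = 66 (mod 1271).
From S ≡ 66 (mod 1271) write S = 66 + 1271t. Substituting into S ≡ 3 (mod 8) gives 1271t ≡ 1 (mod 8), and since 7⁻¹ ≡ 7 (mod 8), t ≡ 7. Hence S ≡ 66 + 1271·7 = 8963 (mod 10168).

8963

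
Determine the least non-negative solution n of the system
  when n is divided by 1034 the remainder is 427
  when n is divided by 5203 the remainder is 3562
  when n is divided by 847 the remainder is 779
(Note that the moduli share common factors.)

gcd(1034, 5203) = 11 and 11 | (3562 − 427), so the pair is consistent; merging gives n ≡ 487441 (mod 489082), where 489082 = lcm(1034, 5203).
gcd(489082, 847) = 121 and 121 | (779 − 487441), so the pair is consistent; merging gives n ≡ 976523 (mod 3423574), where 3423574 = lcm(489082, 847).
The solution is unique modulo lcm(1034, 5203, 847) = 3423574.

976523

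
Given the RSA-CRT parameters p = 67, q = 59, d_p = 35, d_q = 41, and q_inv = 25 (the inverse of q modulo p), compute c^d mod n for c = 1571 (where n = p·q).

m₁ = c^(d_p) mod p: c ≡ 30 (mod 67), and 30^35 mod 67 = 38.
m₂ = c^(d_q) mod q: c ≡ 37 (mod 59), and 37^41 mod 59 = 6.
h = q_inv·(m₁ − m₂) mod p = 25·(38 − 6) mod 67 = 63.
m = m₂ + h·q = 6 + 63·59 = 3723.

3723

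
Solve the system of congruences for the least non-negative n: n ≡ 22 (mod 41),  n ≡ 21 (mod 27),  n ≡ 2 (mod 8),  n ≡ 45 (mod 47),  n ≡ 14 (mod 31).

From n ≡ 22 (mod 41) write n = 22 + 41t. Substituting into n ≡ 21 (mod 27) gives 41t ≡ 26 (mod 27), and since 14⁻¹ ≡ 2 (mod 27), t ≡ 25. Hence n ≡ 22 + 41·25 = 1047 (mod 1107).
From n ≡ 1047 (mod 1107) write n = 1047 + 1107t. Substituting into n ≡ 2 (mod 8) gives 1107t ≡ 3 (mod 8), and since 3⁻¹ ≡ 3 (mod 8), t ≡ 1. Hence n ≡ 1047 + 1107·1 = 2154 (mod 8856).
From n ≡ 2154 (mod 8856) write n = 2154 + 8856t. Substituting into n ≡ 45 (mod 47) gives 8856t ≡ 6 (mod 47), and since 20⁻¹ ≡ 40 (mod 47), t ≡ 5. Hence n ≡ 2154 + 8856·5 = 46434 (mod 416232).
From n ≡ 46434 (mod 416232) write n = 46434 + 416232t. Substituting into n ≡ 14 (mod 31) gives 416232t ≡ 18 (mod 31), and since 26⁻¹ ≡ 6 (mod 31), t ≡ 15. Hence n ≡ 46434 + 416232·15 = 6289914 (mod 12903192).

6289914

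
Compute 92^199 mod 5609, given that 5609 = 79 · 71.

Mod 79: 92 ≡ 13; by Fermat, exponent reduces to 199 mod 78 = 43; 13^43 ≡ 42 (mod 79).
Mod 71: 92 ≡ 21; by Fermat, exponent reduces to 199 mod 70 = 59; 21^59 ≡ 63 (mod 71).
Combine by CRT: x ≡ 42 (mod 79), x ≡ 63 (mod 71) ⇒ x ≡ 3755 (mod 5609).

3755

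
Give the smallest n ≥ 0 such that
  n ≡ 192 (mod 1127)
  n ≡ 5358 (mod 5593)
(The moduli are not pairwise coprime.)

gcd(1127, 5593) = 7 and 7 | (5358 − 192), so the pair is consistent; merging gives n ≡ 693297 (mod 900473), where 900473 = lcm(1127, 5593).
The solution is unique modulo lcm(1127, 5593) = 900473.

693297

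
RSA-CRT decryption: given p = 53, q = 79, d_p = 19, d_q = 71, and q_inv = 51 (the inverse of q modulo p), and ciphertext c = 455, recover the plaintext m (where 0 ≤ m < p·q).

m₁ = c^(d_p) mod p: c ≡ 31 (mod 53), and 31^19 mod 53 = 8.
m₂ = c^(d_q) mod q: c ≡ 60 (mod 79), and 60^71 mod 79 = 43.
h = q_inv·(m₁ − m₂) mod p = 51·(8 − 43) mod 53 = 17.
m = m₂ + h·q = 43 + 17·79 = 1386.

1386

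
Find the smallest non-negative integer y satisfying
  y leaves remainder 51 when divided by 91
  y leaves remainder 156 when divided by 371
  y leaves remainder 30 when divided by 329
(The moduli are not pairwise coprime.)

Combine the congruences pairwise.
gcd(91, 371) = 7 and 7 | (156 − 51), so the pair is consistent; merging gives y ≡ 4237 (mod 4823), where 4823 = lcm(91, 371).
gcd(4823, 329) = 7 and 7 | (30 − 4237), so the pair is consistent; merging gives y ≡ 86228 (mod 226681), where 226681 = lcm(4823, 329).
The solution is unique modulo lcm(91, 371, 329) = 226681.

86228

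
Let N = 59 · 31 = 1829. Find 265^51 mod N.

Mod 59: 265 ≡ 29; 29^51 ≡ 49 (mod 59).
Mod 31: 265 ≡ 17; by Fermat, exponent reduces to 51 mod 30 = 21; 17^21 ≡ 23 (mod 31).
Combine by CRT: x ≡ 49 (mod 59), x ≡ 23 (mod 31) ⇒ x ≡ 1170 (mod 1829).

1170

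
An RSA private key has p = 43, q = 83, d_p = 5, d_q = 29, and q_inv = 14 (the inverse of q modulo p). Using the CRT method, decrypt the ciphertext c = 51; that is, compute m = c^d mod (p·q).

1808

m₁ = c^(d_p) mod p: c ≡ 8 (mod 43), and 8^5 mod 43 = 2.
m₂ = c^(d_q) mod q: c ≡ 51 (mod 83), and 51^29 mod 83 = 65.
h = q_inv·(m₁ − m₂) mod p = 14·(2 − 65) mod 43 = 21.
m = m₂ + h·q = 65 + 21·83 = 1808.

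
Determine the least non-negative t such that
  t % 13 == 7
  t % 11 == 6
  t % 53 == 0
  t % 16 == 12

The moduli are pairwise coprime; N = 13·11·53·16 = 121264.
N/13 = 9328; 9328 ≡ 7 (mod 13); 7·2 ≡ 1, so inverse 2.
N/11 = 11024; 11024 ≡ 2 (mod 11); 2·6 ≡ 1, so inverse 6.
N/53 = 2288; 2288 ≡ 9 (mod 53); 9·6 ≡ 1, so inverse 6.
N/16 = 7579; 7579 ≡ 11 (mod 16); 11·3 ≡ 1, so inverse 3.
t ≡ 7·9328·2 + 6·11024·6 + 0·2288·6 + 12·7579·3 = 800300.
800300 mod 121264 = 72716.

72716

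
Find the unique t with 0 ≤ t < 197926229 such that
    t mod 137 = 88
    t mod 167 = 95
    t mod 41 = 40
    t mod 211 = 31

46910395

The moduli are pairwise coprime; N = 137·167·41·211 = 197926229.
N/137 = 1444717; 1444717 ≡ 52 (mod 137); 52·29 ≡ 1, so inverse 29.
N/167 = 1185187; 1185187 ≡ 155 (mod 167); 155·153 ≡ 1, so inverse 153.
N/41 = 4827469; 4827469 ≡ 6 (mod 41); 6·7 ≡ 1, so inverse 7.
N/211 = 938039; 938039 ≡ 144 (mod 211); 144·148 ≡ 1, so inverse 148.
t ≡ 88·1444717·29 + 95·1185187·153 + 40·4827469·7 + 31·938039·148 = 26569025081.
26569025081 mod 197926229 = 46910395.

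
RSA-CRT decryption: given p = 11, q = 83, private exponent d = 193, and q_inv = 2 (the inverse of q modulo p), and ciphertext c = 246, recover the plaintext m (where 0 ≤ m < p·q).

218

d_p = d mod (p−1) = 193 mod 10 = 3; d_q = d mod (q−1) = 29.
m₁ = c^(d_p) mod p: c ≡ 4 (mod 11), and 4^3 mod 11 = 9.
m₂ = c^(d_q) mod q: c ≡ 80 (mod 83), and 80^29 mod 83 = 52.
h = q_inv·(m₁ − m₂) mod p = 2·(9 − 52) mod 11 = 2.
m = m₂ + h·q = 52 + 2·83 = 218.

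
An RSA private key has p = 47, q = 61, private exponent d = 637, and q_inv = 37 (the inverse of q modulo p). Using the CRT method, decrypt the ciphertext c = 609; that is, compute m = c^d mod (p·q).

1768

d_p = d mod (p−1) = 637 mod 46 = 39; d_q = d mod (q−1) = 37.
m₁ = c^(d_p) mod p: c ≡ 45 (mod 47), and 45^39 mod 47 = 29.
m₂ = c^(d_q) mod q: c ≡ 60 (mod 61), and 60^37 mod 61 = 60.
h = q_inv·(m₁ − m₂) mod p = 37·(29 − 60) mod 47 = 28.
m = m₂ + h·q = 60 + 28·61 = 1768.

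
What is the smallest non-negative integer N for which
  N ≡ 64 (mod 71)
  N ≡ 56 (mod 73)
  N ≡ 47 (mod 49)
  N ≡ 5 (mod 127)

The moduli are pairwise coprime; M = 71·73·49·127 = 32253809.
M/71 = 454279; 454279 ≡ 21 (mod 71); 21·44 ≡ 1, so inverse 44.
M/73 = 441833; 441833 ≡ 37 (mod 73); 37·2 ≡ 1, so inverse 2.
M/49 = 658241; 658241 ≡ 24 (mod 49); 24·47 ≡ 1, so inverse 47.
M/127 = 253967; 253967 ≡ 94 (mod 127); 94·50 ≡ 1, so inverse 50.
N ≡ 64·454279·44 + 56·441833·2 + 47·658241·47 + 5·253967·50 = 2846281079.
2846281079 mod 32253809 = 7945887.

7945887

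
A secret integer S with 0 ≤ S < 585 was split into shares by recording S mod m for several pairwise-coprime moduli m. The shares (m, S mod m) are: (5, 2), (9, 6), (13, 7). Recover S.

From S ≡ 2 (mod 5) write S = 2 + 5t. Substituting into S ≡ 6 (mod 9) gives 5t ≡ 4 (mod 9), and since 5⁻¹ ≡ 2 (mod 9), t ≡ 8. Hence S ≡ 2 + 5·8 = 42 (mod 45).
From S ≡ 42 (mod 45) write S = 42 + 45t. Substituting into S ≡ 7 (mod 13) gives 45t ≡ 4 (mod 13), and since 6⁻¹ ≡ 11 (mod 13), t ≡ 5. Hence S ≡ 42 + 45·5 = 267 (mod 585).

267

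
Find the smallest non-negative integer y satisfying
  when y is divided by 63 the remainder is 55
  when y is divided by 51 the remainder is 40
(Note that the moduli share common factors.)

244

gcd(63, 51) = 3 and 3 | (40 − 55), so the pair is consistent; merging gives y ≡ 244 (mod 1071), where 1071 = lcm(63, 51).
The solution is unique modulo lcm(63, 51) = 1071.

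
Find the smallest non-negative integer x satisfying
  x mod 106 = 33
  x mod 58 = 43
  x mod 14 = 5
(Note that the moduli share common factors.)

3001

gcd(106, 58) = 2 and 2 | (43 − 33), so the pair is consistent; merging gives x ≡ 3001 (mod 3074), where 3074 = lcm(106, 58).
gcd(3074, 14) = 2 and 2 | (5 − 3001), so the pair is consistent; merging gives x ≡ 3001 (mod 21518), where 21518 = lcm(3074, 14).
The solution is unique modulo lcm(106, 58, 14) = 21518.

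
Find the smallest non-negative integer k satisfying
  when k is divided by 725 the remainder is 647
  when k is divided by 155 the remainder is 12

gcd(725, 155) = 5 and 5 | (12 − 647), so the pair is consistent; merging gives k ≡ 16597 (mod 22475), where 22475 = lcm(725, 155).
The solution is unique modulo lcm(725, 155) = 22475.

16597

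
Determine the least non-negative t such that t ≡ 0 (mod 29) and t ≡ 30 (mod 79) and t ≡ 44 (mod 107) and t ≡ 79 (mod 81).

The moduli are pairwise coprime; N = 29·79·107·81 = 19856097.
N/29 = 684693; 684693 ≡ 3 (mod 29); 3·10 ≡ 1, so inverse 10.
N/79 = 251343; 251343 ≡ 44 (mod 79); 44·9 ≡ 1, so inverse 9.
N/107 = 185571; 185571 ≡ 33 (mod 107); 33·13 ≡ 1, so inverse 13.
N/81 = 245137; 245137 ≡ 31 (mod 81); 31·34 ≡ 1, so inverse 34.
t ≡ 0·684693·10 + 30·251343·9 + 44·185571·13 + 79·245137·34 = 832447204.
832447204 mod 19856097 = 18347227.

18347227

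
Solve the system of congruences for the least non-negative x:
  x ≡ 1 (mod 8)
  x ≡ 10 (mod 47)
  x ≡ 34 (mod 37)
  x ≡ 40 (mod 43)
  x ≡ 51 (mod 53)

20154785

From x ≡ 1 (mod 8) write x = 1 + 8t. Substituting into x ≡ 10 (mod 47) gives 8t ≡ 9 (mod 47), and since 8⁻¹ ≡ 6 (mod 47), t ≡ 7. Hence x ≡ 1 + 8·7 = 57 (mod 376).
From x ≡ 57 (mod 376) write x = 57 + 376t. Substituting into x ≡ 34 (mod 37) gives 376t ≡ 14 (mod 37), and since 6⁻¹ ≡ 31 (mod 37), t ≡ 27. Hence x ≡ 57 + 376·27 = 10209 (mod 13912).
From x ≡ 10209 (mod 13912) write x = 10209 + 13912t. Substituting into x ≡ 40 (mod 43) gives 13912t ≡ 22 (mod 43), and since 23⁻¹ ≡ 15 (mod 43), t ≡ 29. Hence x ≡ 10209 + 13912·29 = 413657 (mod 598216).
From x ≡ 413657 (mod 598216) write x = 413657 + 598216t. Substituting into x ≡ 51 (mod 53) gives 598216t ≡ 6 (mod 53), and since 5⁻¹ ≡ 32 (mod 53), t ≡ 33. Hence x ≡ 413657 + 598216·33 = 20154785 (mod 31705448).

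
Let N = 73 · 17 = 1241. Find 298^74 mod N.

693

Mod 73: 298 ≡ 6; by Fermat, exponent reduces to 74 mod 72 = 2; 6^2 ≡ 36 (mod 73).
Mod 17: 298 ≡ 9; by Fermat, exponent reduces to 74 mod 16 = 10; 9^10 ≡ 13 (mod 17).
Combine by CRT: x ≡ 36 (mod 73), x ≡ 13 (mod 17) ⇒ x ≡ 693 (mod 1241).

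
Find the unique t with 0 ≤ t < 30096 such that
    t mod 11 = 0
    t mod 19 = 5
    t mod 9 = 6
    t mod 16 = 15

20031

From t ≡ 0 (mod 11) write t = 0 + 11s. Substituting into t ≡ 5 (mod 19) gives 11s ≡ 5 (mod 19), and since 11⁻¹ ≡ 7 (mod 19), s ≡ 16. Hence t ≡ 0 + 11·16 = 176 (mod 209).
From t ≡ 176 (mod 209) write t = 176 + 209s. Substituting into t ≡ 6 (mod 9) gives 209s ≡ 1 (mod 9), and since 2⁻¹ ≡ 5 (mod 9), s ≡ 5. Hence t ≡ 176 + 209·5 = 1221 (mod 1881).
From t ≡ 1221 (mod 1881) write t = 1221 + 1881s. Substituting into t ≡ 15 (mod 16) gives 1881s ≡ 10 (mod 16), and since 9⁻¹ ≡ 9 (mod 16), s ≡ 10. Hence t ≡ 1221 + 1881·10 = 20031 (mod 30096).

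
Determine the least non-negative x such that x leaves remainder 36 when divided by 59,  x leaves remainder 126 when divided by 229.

From x ≡ 36 (mod 59) write x = 36 + 59t. Substituting into x ≡ 126 (mod 229) gives 59t ≡ 90 (mod 229), and since 59⁻¹ ≡ 66 (mod 229), t ≡ 215. Hence x ≡ 36 + 59·215 = 12721 (mod 13511).

12721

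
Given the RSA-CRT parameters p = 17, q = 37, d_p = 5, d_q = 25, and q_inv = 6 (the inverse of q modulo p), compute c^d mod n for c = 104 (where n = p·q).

151

m₁ = c^(d_p) mod p: c ≡ 2 (mod 17), and 2^5 mod 17 = 15.
m₂ = c^(d_q) mod q: c ≡ 30 (mod 37), and 30^25 mod 37 = 3.
h = q_inv·(m₁ − m₂) mod p = 6·(15 − 3) mod 17 = 4.
m = m₂ + h·q = 3 + 4·37 = 151.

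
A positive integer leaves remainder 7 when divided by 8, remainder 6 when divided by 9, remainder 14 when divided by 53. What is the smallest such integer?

Combine the congruences pairwise.
From m ≡ 7 (mod 8) write m = 7 + 8t. Substituting into m ≡ 6 (mod 9) gives 8t ≡ 8 (mod 9), and since 8⁻¹ ≡ 8 (mod 9), t ≡ 1. Hence m ≡ 7 + 8·1 = 15 (mod 72).
From m ≡ 15 (mod 72) write m = 15 + 72t. Substituting into m ≡ 14 (mod 53) gives 72t ≡ 52 (mod 53), and since 19⁻¹ ≡ 14 (mod 53), t ≡ 39. Hence m ≡ 15 + 72·39 = 2823 (mod 3816).

2823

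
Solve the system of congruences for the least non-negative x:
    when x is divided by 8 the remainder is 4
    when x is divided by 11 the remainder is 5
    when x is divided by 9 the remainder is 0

The moduli are pairwise coprime; N = 8·11·9 = 792.
N/8 = 99; 99 ≡ 3 (mod 8); 3·3 ≡ 1, so inverse 3.
N/11 = 72; 72 ≡ 6 (mod 11); 6·2 ≡ 1, so inverse 2.
N/9 = 88; 88 ≡ 7 (mod 9); 7·4 ≡ 1, so inverse 4.
x ≡ 4·99·3 + 5·72·2 + 0·88·4 = 1908.
1908 mod 792 = 324.

324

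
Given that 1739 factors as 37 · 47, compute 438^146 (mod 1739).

Mod 37: 438 ≡ 31; by Fermat, exponent reduces to 146 mod 36 = 2; 31^2 ≡ 36 (mod 37).
Mod 47: 438 ≡ 15; by Fermat, exponent reduces to 146 mod 46 = 8; 15^8 ≡ 36 (mod 47).
Combine by CRT: x ≡ 36 (mod 37), x ≡ 36 (mod 47) ⇒ x ≡ 36 (mod 1739).

36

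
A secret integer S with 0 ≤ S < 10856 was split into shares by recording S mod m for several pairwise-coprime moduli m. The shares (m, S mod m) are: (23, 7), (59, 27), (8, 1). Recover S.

145

From S ≡ 7 (mod 23) write S = 7 + 23t. Substituting into S ≡ 27 (mod 59) gives 23t ≡ 20 (mod 59), and since 23⁻¹ ≡ 18 (mod 59), t ≡ 6. Hence S ≡ 7 + 23·6 = 145 (mod 1357).
From S ≡ 145 (mod 1357) write S = 145 + 1357t. Substituting into S ≡ 1 (mod 8) gives 1357t ≡ 0 (mod 8), and since 5⁻¹ ≡ 5 (mod 8), t ≡ 0. Hence S ≡ 145 + 1357·0 = 145 (mod 10856).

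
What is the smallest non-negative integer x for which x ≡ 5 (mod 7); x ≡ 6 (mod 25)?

From x ≡ 5 (mod 7) write x = 5 + 7t. Substituting into x ≡ 6 (mod 25) gives 7t ≡ 1 (mod 25), and since 7⁻¹ ≡ 18 (mod 25), t ≡ 18. Hence x ≡ 5 + 7·18 = 131 (mod 175).

131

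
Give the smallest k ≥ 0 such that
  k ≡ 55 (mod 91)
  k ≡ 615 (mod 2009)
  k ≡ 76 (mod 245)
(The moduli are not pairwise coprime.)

48831

gcd(91, 2009) = 7 and 7 | (615 − 55), so the pair is consistent; merging gives k ≡ 22714 (mod 26117), where 26117 = lcm(91, 2009).
gcd(26117, 245) = 49 and 49 | (76 − 22714), so the pair is consistent; merging gives k ≡ 48831 (mod 130585), where 130585 = lcm(26117, 245).
The solution is unique modulo lcm(91, 2009, 245) = 130585.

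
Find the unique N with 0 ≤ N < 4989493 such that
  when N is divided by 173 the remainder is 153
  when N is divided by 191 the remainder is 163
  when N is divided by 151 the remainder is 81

4255261

Combine the congruences pairwise.
From N ≡ 153 (mod 173) write N = 153 + 173t. Substituting into N ≡ 163 (mod 191) gives 173t ≡ 10 (mod 191), and since 173⁻¹ ≡ 53 (mod 191), t ≡ 148. Hence N ≡ 153 + 173·148 = 25757 (mod 33043).
From N ≡ 25757 (mod 33043) write N = 25757 + 33043t. Substituting into N ≡ 81 (mod 151) gives 33043t ≡ 145 (mod 151), and since 125⁻¹ ≡ 29 (mod 151), t ≡ 128. Hence N ≡ 25757 + 33043·128 = 4255261 (mod 4989493).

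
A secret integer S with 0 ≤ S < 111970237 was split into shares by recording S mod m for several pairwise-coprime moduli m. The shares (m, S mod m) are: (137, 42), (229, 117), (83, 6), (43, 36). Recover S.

From S ≡ 42 (mod 137) write S = 42 + 137t. Substituting into S ≡ 117 (mod 229) gives 137t ≡ 75 (mod 229), and since 137⁻¹ ≡ 112 (mod 229), t ≡ 156. Hence S ≡ 42 + 137·156 = 21414 (mod 31373).
From S ≡ 21414 (mod 31373) write S = 21414 + 31373t. Substituting into S ≡ 6 (mod 83) gives 31373t ≡ 6 (mod 83), and since 82⁻¹ ≡ 82 (mod 83), t ≡ 77. Hence S ≡ 21414 + 31373·77 = 2437135 (mod 2603959).
From S ≡ 2437135 (mod 2603959) write S = 2437135 + 2603959t. Substituting into S ≡ 36 (mod 43) gives 2603959t ≡ 12 (mod 43), and since 8⁻¹ ≡ 27 (mod 43), t ≡ 23. Hence S ≡ 2437135 + 2603959·23 = 62328192 (mod 111970237).

62328192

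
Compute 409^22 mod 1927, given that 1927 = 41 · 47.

1682

Mod 41: 409 ≡ 40; 40^22 ≡ 1 (mod 41).
Mod 47: 409 ≡ 33; 33^22 ≡ 37 (mod 47).
Combine by CRT: x ≡ 1 (mod 41), x ≡ 37 (mod 47) ⇒ x ≡ 1682 (mod 1927).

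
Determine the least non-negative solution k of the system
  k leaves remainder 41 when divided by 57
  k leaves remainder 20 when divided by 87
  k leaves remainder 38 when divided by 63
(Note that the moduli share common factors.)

7850

gcd(57, 87) = 3 and 3 | (20 − 41), so the pair is consistent; merging gives k ≡ 1238 (mod 1653), where 1653 = lcm(57, 87).
gcd(1653, 63) = 3 and 3 | (38 − 1238), so the pair is consistent; merging gives k ≡ 7850 (mod 34713), where 34713 = lcm(1653, 63).
The solution is unique modulo lcm(57, 87, 63) = 34713.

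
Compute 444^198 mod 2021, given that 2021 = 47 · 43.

993

Mod 47: 444 ≡ 21; by Fermat, exponent reduces to 198 mod 46 = 14; 21^14 ≡ 6 (mod 47).
Mod 43: 444 ≡ 14; by Fermat, exponent reduces to 198 mod 42 = 30; 14^30 ≡ 4 (mod 43).
Combine by CRT: x ≡ 6 (mod 47), x ≡ 4 (mod 43) ⇒ x ≡ 993 (mod 2021).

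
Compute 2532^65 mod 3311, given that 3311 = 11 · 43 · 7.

2089

Mod 11: 2532 ≡ 2; by Fermat, exponent reduces to 65 mod 10 = 5; 2^5 ≡ 10 (mod 11).
Mod 43: 2532 ≡ 38; by Fermat, exponent reduces to 65 mod 42 = 23; 38^23 ≡ 25 (mod 43).
Mod 7: 2532 ≡ 5; by Fermat, exponent reduces to 65 mod 6 = 5; 5^5 ≡ 3 (mod 7).
Combine by CRT: x ≡ 10 (mod 11), x ≡ 25 (mod 43), x ≡ 3 (mod 7) ⇒ x ≡ 2089 (mod 3311).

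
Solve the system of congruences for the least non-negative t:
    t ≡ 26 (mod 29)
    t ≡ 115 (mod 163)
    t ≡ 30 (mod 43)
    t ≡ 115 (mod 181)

From t ≡ 26 (mod 29) write t = 26 + 29s. Substituting into t ≡ 115 (mod 163) gives 29s ≡ 89 (mod 163), and since 29⁻¹ ≡ 45 (mod 163), s ≡ 93. Hence t ≡ 26 + 29·93 = 2723 (mod 4727).
From t ≡ 2723 (mod 4727) write t = 2723 + 4727s. Substituting into t ≡ 30 (mod 43) gives 4727s ≡ 16 (mod 43), and since 40⁻¹ ≡ 14 (mod 43), s ≡ 9. Hence t ≡ 2723 + 4727·9 = 45266 (mod 203261).
From t ≡ 45266 (mod 203261) write t = 45266 + 203261s. Substituting into t ≡ 115 (mod 181) gives 203261s ≡ 99 (mod 181), and since 179⁻¹ ≡ 90 (mod 181), s ≡ 41. Hence t ≡ 45266 + 203261·41 = 8378967 (mod 36790241).

8378967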